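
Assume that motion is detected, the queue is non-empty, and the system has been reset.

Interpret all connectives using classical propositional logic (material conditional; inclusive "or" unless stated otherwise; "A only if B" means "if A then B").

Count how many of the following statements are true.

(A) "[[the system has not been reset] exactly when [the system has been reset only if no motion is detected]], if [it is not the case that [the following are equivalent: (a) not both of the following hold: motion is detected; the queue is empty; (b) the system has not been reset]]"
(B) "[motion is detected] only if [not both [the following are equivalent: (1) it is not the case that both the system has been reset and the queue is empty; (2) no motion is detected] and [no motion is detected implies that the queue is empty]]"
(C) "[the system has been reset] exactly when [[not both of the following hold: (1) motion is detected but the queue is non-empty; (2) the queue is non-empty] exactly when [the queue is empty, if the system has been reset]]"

Let L = "motion is detected" (True), W = "the queue is empty" (False), V = "the system has been reset" (True).

(A): This is not ((L nand W) iff not V) -> (not V iff (V -> not L)).

L nand W = True nand False = True
not V = not True = False
(L nand W) iff not V = True iff False = False
not ((L nand W) iff not V) = not False = True
not V = not True = False
not L = not True = False
V -> not L = True -> False = False
not V iff (V -> not L) = False iff False = True
not ((L nand W) iff not V) -> (not V iff (V -> not L)) = True -> True = True
So (A) is true.

(B): Parsed as L -> (((V nand W) iff not L) nand (not L -> W))

V nand W = True nand False = True
not L = not True = False
(V nand W) iff not L = True iff False = False
not L = not True = False
not L -> W = False -> False = True
((V nand W) iff not L) nand (not L -> W) = False nand True = True
L -> (((V nand W) iff not L) nand (not L -> W)) = True -> True = True
Hence (B) is true.

(C): Formalization: V iff (((L and not W) nand not W) iff (V -> W))

not W = not False = True
L and not W = True and True = True
not W = not False = True
(L and not W) nand not W = True nand True = False
V -> W = True -> False = False
((L and not W) nand not W) iff (V -> W) = False iff False = True
V iff (((L and not W) nand not W) iff (V -> W)) = True iff True = True
Thus (C) is true.

True statements: 3.

3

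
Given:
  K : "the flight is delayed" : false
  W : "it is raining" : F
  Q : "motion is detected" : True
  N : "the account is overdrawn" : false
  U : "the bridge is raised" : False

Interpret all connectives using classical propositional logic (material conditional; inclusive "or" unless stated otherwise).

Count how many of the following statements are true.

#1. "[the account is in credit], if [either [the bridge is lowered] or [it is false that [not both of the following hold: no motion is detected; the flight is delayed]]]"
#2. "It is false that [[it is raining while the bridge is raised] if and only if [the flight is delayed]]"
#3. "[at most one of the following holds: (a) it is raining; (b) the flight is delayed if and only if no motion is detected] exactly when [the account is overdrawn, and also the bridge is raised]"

1

#1: Formalization: (not U or not (not Q nand K)) -> not N

not U = not False = True
not Q = not True = False
not Q nand K = False nand False = True
not (not Q nand K) = not True = False
not U or not (not Q nand K) = True or False = True
not N = not False = True
(not U or not (not Q nand K)) -> not N = True -> True = True
Thus #1 is true.

#2: Formalization: not ((W and U) iff K)

W and U = False and False = False
(W and U) iff K = False iff False = True
not ((W and U) iff K) = not True = False
Thus #2 is false.

#3: In symbols: (W nand (K iff not Q)) iff (N and U)

not Q = not True = False
K iff not Q = False iff False = True
W nand (K iff not Q) = False nand True = True
N and U = False and False = False
(W nand (K iff not Q)) iff (N and U) = True iff False = False
Thus #3 is false.

Count: 1.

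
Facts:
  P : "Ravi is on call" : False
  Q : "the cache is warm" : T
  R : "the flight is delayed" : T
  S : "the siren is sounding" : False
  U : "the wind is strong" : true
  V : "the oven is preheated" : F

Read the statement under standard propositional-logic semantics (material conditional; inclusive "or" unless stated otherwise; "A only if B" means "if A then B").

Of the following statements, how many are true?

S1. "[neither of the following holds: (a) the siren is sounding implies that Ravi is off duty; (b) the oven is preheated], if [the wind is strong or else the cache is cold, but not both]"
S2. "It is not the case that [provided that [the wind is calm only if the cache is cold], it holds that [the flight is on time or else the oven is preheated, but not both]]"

1

S1: In symbols: (U ⊕ ¬Q) → ((S → ¬P) ↓ V)

¬Q = ¬T = F
U ⊕ ¬Q = T ⊕ F = T
¬P = ¬F = T
S → ¬P = F → T = T
(S → ¬P) ↓ V = T ↓ F = F
(U ⊕ ¬Q) → ((S → ¬P) ↓ V) = T → F = F
Thus S1 is false.

S2: Parsed as ¬((¬U → ¬Q) → (¬R ⊕ V))

¬U = ¬T = F
¬Q = ¬T = F
¬U → ¬Q = F → F = T
¬R = ¬T = F
¬R ⊕ V = F ⊕ F = F
(¬U → ¬Q) → (¬R ⊕ V) = T → F = F
¬((¬U → ¬Q) → (¬R ⊕ V)) = ¬F = T
So S2 is true.

1 of the 2 statements is true (S2).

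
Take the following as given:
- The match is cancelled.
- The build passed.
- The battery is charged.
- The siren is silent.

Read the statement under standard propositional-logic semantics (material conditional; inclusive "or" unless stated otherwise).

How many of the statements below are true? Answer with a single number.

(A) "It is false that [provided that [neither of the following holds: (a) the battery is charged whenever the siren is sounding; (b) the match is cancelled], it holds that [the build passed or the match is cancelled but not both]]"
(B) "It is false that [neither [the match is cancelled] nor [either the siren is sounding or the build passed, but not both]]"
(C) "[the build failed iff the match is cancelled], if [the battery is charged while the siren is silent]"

Let H = "the siren is sounding" (F), U = "the battery is charged" (T), P = "the match is cancelled" (T), N = "the build passed" (T).

(A): In symbols: ~(((H -> U) nor P) -> (N xor P))

H -> U = F -> T = T
(H -> U) nor P = T nor T = F
N xor P = T xor T = F
((H -> U) nor P) -> (N xor P) = F -> F = T
~(((H -> U) nor P) -> (N xor P)) = ~T = F
Thus (A) is false.

(B): This is ~(P nor (H xor N)).

H xor N = F xor T = T
P nor (H xor N) = T nor T = F
~(P nor (H xor N)) = ~F = T
Hence (B) is true.

(C): Formalization: (U & ~H) -> (~N <-> P)

~H = ~F = T
U & ~H = T & T = T
~N = ~T = F
~N <-> P = F <-> T = F
(U & ~H) -> (~N <-> P) = T -> F = F
Hence (C) is false.

True statements: 1.

1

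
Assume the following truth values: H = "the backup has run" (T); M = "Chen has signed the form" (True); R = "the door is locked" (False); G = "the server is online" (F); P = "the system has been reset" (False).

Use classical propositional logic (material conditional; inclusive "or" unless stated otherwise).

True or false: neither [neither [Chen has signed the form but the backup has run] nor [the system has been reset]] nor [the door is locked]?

True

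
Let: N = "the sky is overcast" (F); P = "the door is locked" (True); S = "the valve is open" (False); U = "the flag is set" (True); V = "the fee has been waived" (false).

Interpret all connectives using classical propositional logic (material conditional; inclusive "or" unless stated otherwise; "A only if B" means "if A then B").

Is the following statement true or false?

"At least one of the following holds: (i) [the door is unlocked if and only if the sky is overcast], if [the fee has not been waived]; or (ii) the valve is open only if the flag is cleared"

Values: V=False, P=True, N=False, S=False, U=True.
This is (not V -> (not P iff N)) or (S -> not U).

not V = not False = True
not P = not True = False
not P iff N = False iff False = True
not V -> (not P iff N) = True -> True = True
not U = not True = False
S -> not U = False -> False = True
(not V -> (not P iff N)) or (S -> not U) = True or True = True

True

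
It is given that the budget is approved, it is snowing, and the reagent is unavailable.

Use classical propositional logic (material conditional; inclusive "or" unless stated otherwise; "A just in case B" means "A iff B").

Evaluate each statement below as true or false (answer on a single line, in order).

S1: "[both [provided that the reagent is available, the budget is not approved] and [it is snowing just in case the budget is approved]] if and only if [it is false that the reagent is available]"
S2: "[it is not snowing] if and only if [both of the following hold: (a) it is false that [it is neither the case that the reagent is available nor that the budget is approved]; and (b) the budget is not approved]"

Let R = "the reagent is available" (F), P = "the budget is approved" (T), Q = "it is snowing" (T).

S1: Parsed as ((R -> ~P) & (Q <-> P)) <-> ~R

~P = ~T = F
R -> ~P = F -> F = T
Q <-> P = T <-> T = T
(R -> ~P) & (Q <-> P) = T & T = T
~R = ~F = T
((R -> ~P) & (Q <-> P)) <-> ~R = T <-> T = T
Thus S1 is true.

S2: This is ~Q <-> (~(R nor P) & ~P).

~Q = ~T = F
R nor P = F nor T = F
~(R nor P) = ~F = T
~P = ~T = F
~(R nor P) & ~P = T & F = F
~Q <-> (~(R nor P) & ~P) = F <-> F = T
Thus S2 is true.

S1 T / S2 T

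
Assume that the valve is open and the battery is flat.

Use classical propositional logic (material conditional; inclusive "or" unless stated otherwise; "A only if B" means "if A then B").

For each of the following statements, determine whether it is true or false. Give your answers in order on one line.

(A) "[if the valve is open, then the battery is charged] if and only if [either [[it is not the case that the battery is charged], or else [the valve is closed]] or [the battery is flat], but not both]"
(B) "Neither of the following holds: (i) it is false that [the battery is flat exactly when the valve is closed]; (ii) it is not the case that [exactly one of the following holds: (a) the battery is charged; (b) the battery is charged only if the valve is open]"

Let M = "the valve is open" (T), H = "the battery is charged" (F).

(A): This is (M -> H) <-> ((~H | ~M) xor ~H).

M -> H = T -> F = F
~H = ~F = T
~M = ~T = F
~H | ~M = T | F = T
~H = ~F = T
(~H | ~M) xor ~H = T xor T = F
(M -> H) <-> ((~H | ~M) xor ~H) = F <-> F = T
So (A) is true.

(B): Parsed as ~(~H <-> ~M) nor ~(H xor (H -> M))

~H = ~F = T
~M = ~T = F
~H <-> ~M = T <-> F = F
~(~H <-> ~M) = ~F = T
H -> M = F -> T = T
H xor (H -> M) = F xor T = T
~(H xor (H -> M)) = ~T = F
~(~H <-> ~M) nor ~(H xor (H -> M)) = T nor F = F
So (B) is false.

(A) True / (B) False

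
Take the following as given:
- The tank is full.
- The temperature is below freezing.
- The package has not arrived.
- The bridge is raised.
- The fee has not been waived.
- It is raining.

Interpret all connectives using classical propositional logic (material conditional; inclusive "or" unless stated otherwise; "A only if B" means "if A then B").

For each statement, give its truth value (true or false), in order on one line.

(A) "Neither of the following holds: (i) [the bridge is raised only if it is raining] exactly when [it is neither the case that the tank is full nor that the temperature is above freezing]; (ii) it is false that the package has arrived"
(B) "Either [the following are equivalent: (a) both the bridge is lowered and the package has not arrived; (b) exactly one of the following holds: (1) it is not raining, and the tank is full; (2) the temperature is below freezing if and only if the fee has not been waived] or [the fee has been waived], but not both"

Let S = "the bridge is raised" (T), V = "it is raining" (T), P = "the tank is full" (T), Q = "the temperature is below freezing" (T), R = "the package has arrived" (F), U = "the fee has been waived" (F).

(A): Formalization: ((S -> V) <-> (P nor ~Q)) nor ~R

S -> V = T -> T = T
~Q = ~T = F
P nor ~Q = T nor F = F
(S -> V) <-> (P nor ~Q) = T <-> F = F
~R = ~F = T
((S -> V) <-> (P nor ~Q)) nor ~R = F nor T = F
So (A) is false.

(B): Formalization: ((~S & ~R) <-> ((~V & P) xor (Q <-> ~U))) xor U

~S = ~T = F
~R = ~F = T
~S & ~R = F & T = F
~V = ~T = F
~V & P = F & T = F
~U = ~F = T
Q <-> ~U = T <-> T = T
(~V & P) xor (Q <-> ~U) = F xor T = T
(~S & ~R) <-> ((~V & P) xor (Q <-> ~U)) = F <-> T = F
((~S & ~R) <-> ((~V & P) xor (Q <-> ~U))) xor U = F xor F = F
Hence (B) is false.

(A) False, (B) False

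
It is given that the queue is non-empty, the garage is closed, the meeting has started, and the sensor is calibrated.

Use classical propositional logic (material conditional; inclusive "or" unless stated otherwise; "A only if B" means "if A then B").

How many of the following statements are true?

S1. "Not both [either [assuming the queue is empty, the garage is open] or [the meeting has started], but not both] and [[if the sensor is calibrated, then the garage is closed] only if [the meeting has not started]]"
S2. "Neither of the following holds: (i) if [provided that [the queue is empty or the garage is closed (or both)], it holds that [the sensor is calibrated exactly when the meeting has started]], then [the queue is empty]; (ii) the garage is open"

2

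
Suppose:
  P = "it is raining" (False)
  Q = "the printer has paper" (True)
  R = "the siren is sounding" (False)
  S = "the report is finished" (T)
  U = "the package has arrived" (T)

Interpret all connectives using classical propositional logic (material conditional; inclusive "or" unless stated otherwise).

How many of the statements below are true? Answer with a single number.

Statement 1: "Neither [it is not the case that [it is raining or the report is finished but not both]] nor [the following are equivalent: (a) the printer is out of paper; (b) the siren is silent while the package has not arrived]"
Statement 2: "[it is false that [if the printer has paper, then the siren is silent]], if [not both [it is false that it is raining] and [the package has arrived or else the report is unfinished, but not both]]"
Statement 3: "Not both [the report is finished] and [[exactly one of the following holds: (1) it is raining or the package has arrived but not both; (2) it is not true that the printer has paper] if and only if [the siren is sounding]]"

2

Statement 1: Parsed as ~(P xor S) nor (~Q <-> (~R & ~U))

P xor S = F xor T = T
~(P xor S) = ~T = F
~Q = ~T = F
~R = ~F = T
~U = ~T = F
~R & ~U = T & F = F
~Q <-> (~R & ~U) = F <-> F = T
~(P xor S) nor (~Q <-> (~R & ~U)) = F nor T = F
Hence Statement 1 is false.

Statement 2: Formalization: (~P nand (U xor ~S)) -> ~(Q -> ~R)

~P = ~F = T
~S = ~T = F
U xor ~S = T xor F = T
~P nand (U xor ~S) = T nand T = F
~R = ~F = T
Q -> ~R = T -> T = T
~(Q -> ~R) = ~T = F
(~P nand (U xor ~S)) -> ~(Q -> ~R) = F -> F = T
So Statement 2 is true.

Statement 3: Formalization: S nand (((P xor U) xor ~Q) <-> R)

P xor U = F xor T = T
~Q = ~T = F
(P xor U) xor ~Q = T xor F = T
((P xor U) xor ~Q) <-> R = T <-> F = F
S nand (((P xor U) xor ~Q) <-> R) = T nand F = T
Thus Statement 3 is true.

True statements: 2 (Statement 2, Statement 3).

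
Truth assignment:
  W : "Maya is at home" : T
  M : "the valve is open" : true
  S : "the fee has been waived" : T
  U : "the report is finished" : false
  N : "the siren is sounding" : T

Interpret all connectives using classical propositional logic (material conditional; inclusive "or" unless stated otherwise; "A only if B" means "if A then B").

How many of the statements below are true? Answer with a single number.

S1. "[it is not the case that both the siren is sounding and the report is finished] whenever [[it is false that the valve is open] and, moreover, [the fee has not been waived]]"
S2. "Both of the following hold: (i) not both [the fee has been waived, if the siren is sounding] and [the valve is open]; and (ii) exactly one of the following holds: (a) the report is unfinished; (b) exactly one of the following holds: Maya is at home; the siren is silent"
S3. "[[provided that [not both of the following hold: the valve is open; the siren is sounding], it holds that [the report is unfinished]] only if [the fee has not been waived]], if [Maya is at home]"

1

S1: In symbols: (¬M ∧ ¬S) → (N ↑ U)

¬M = ¬T = F
¬S = ¬T = F
¬M ∧ ¬S = F ∧ F = F
N ↑ U = T ↑ F = T
(¬M ∧ ¬S) → (N ↑ U) = F → T = T
Hence S1 is true.

S2: In symbols: ((N → S) ↑ M) ∧ (¬U ⊕ (W ⊕ ¬N))

N → S = T → T = T
(N → S) ↑ M = T ↑ T = F
¬U = ¬F = T
¬N = ¬T = F
W ⊕ ¬N = T ⊕ F = T
¬U ⊕ (W ⊕ ¬N) = T ⊕ T = F
((N → S) ↑ M) ∧ (¬U ⊕ (W ⊕ ¬N)) = F ∧ F = F
So S2 is false.

S3: Formalization: W → (((M ↑ N) → ¬U) → ¬S)

M ↑ N = T ↑ T = F
¬U = ¬F = T
(M ↑ N) → ¬U = F → T = T
¬S = ¬T = F
((M ↑ N) → ¬U) → ¬S = T → F = F
W → (((M ↑ N) → ¬U) → ¬S) = T → F = F
Thus S3 is false.

1 of the 3 statements is true (S1).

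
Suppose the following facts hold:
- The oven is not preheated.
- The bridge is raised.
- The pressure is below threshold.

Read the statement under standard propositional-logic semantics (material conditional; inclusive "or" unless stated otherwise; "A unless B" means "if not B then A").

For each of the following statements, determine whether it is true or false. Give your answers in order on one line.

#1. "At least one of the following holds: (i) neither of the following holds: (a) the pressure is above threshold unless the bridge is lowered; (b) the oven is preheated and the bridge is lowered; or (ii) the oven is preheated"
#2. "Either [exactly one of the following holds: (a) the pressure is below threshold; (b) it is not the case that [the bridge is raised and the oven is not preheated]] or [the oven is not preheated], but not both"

#1 true, #2 false

Let R = "the pressure is above threshold" (False), Q = "the bridge is raised" (True), P = "the oven is preheated" (False).

#1: Parsed as ((R or not Q) nor (P and not Q)) or P

not Q = not True = False
R or not Q = False or False = False
not Q = not True = False
P and not Q = False and False = False
(R or not Q) nor (P and not Q) = False nor False = True
((R or not Q) nor (P and not Q)) or P = True or False = True
So #1 is true.

#2: Parsed as (not R xor not (Q and not P)) xor not P

not R = not False = True
not P = not False = True
Q and not P = True and True = True
not (Q and not P) = not True = False
not R xor not (Q and not P) = True xor False = True
not P = not False = True
(not R xor not (Q and not P)) xor not P = True xor True = False
So #2 is false.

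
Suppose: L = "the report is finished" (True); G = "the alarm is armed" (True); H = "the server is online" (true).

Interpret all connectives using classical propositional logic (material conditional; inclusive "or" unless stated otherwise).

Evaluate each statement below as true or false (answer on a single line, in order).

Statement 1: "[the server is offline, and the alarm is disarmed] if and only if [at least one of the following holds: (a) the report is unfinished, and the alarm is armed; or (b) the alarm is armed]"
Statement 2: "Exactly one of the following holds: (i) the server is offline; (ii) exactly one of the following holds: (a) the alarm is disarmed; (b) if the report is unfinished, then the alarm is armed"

Statement 1 False / Statement 2 True

Statement 1: Parsed as (¬H ∧ ¬G) ↔ ((¬L ∧ G) ∨ G)

¬H = ¬T = F
¬G = ¬T = F
¬H ∧ ¬G = F ∧ F = F
¬L = ¬T = F
¬L ∧ G = F ∧ T = F
(¬L ∧ G) ∨ G = F ∨ T = T
(¬H ∧ ¬G) ↔ ((¬L ∧ G) ∨ G) = F ↔ T = F
Thus Statement 1 is false.

Statement 2: In symbols: ¬H ⊕ (¬G ⊕ (¬L → G))

¬H = ¬T = F
¬G = ¬T = F
¬L = ¬T = F
¬L → G = F → T = T
¬G ⊕ (¬L → G) = F ⊕ T = T
¬H ⊕ (¬G ⊕ (¬L → G)) = F ⊕ T = T
Hence Statement 2 is true.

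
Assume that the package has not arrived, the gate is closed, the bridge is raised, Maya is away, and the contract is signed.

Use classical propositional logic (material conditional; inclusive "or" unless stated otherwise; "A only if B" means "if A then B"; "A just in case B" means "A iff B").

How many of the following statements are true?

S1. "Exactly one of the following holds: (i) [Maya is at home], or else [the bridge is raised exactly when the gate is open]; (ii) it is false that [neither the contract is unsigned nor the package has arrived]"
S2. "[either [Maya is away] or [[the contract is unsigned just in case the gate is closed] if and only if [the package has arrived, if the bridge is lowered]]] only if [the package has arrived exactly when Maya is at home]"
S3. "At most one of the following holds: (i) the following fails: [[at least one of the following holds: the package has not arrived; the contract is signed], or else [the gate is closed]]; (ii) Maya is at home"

Let H = "Maya is at home" (F), L = "the bridge is raised" (T), N = "the gate is open" (F), Q = "the contract is signed" (T), K = "the package has arrived" (F).

S1: This is (H ∨ (L ↔ N)) ⊕ ¬(¬Q ↓ K).

L ↔ N = T ↔ F = F
H ∨ (L ↔ N) = F ∨ F = F
¬Q = ¬T = F
¬Q ↓ K = F ↓ F = T
¬(¬Q ↓ K) = ¬T = F
(H ∨ (L ↔ N)) ⊕ ¬(¬Q ↓ K) = F ⊕ F = F
Hence S1 is false.

S2: This is (¬H ∨ ((¬Q ↔ ¬N) ↔ (¬L → K))) → (K ↔ H).

¬H = ¬F = T
¬Q = ¬T = F
¬N = ¬F = T
¬Q ↔ ¬N = F ↔ T = F
¬L = ¬T = F
¬L → K = F → F = T
(¬Q ↔ ¬N) ↔ (¬L → K) = F ↔ T = F
¬H ∨ ((¬Q ↔ ¬N) ↔ (¬L → K)) = T ∨ F = T
K ↔ H = F ↔ F = T
(¬H ∨ ((¬Q ↔ ¬N) ↔ (¬L → K))) → (K ↔ H) = T → T = T
So S2 is true.

S3: In symbols: ¬((¬K ∨ Q) ∨ ¬N) ↑ H

¬K = ¬F = T
¬K ∨ Q = T ∨ T = T
¬N = ¬F = T
(¬K ∨ Q) ∨ ¬N = T ∨ T = T
¬((¬K ∨ Q) ∨ ¬N) = ¬T = F
¬((¬K ∨ Q) ∨ ¬N) ↑ H = F ↑ F = T
Thus S3 is true.

Count: 2.

2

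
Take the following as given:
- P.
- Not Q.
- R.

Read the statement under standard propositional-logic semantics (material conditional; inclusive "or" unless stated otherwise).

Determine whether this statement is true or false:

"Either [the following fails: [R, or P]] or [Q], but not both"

False

Parsed as ~(R | P) xor Q

R | P = T | T = T
~(R | P) = ~T = F
~(R | P) xor Q = F xor F = F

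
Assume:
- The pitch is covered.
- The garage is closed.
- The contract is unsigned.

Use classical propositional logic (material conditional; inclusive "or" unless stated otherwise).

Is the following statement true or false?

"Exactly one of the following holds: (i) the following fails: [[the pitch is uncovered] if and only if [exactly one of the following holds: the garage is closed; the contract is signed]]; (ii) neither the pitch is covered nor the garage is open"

Let G = "the pitch is covered" (T), N = "the garage is closed" (T), H = "the contract is signed" (F).
Parsed as ~(~G <-> (N xor H)) xor (G nor ~N)

~G = ~T = F
N xor H = T xor F = T
~G <-> (N xor H) = F <-> T = F
~(~G <-> (N xor H)) = ~F = T
~N = ~T = F
G nor ~N = T nor F = F
~(~G <-> (N xor H)) xor (G nor ~N) = T xor F = T

true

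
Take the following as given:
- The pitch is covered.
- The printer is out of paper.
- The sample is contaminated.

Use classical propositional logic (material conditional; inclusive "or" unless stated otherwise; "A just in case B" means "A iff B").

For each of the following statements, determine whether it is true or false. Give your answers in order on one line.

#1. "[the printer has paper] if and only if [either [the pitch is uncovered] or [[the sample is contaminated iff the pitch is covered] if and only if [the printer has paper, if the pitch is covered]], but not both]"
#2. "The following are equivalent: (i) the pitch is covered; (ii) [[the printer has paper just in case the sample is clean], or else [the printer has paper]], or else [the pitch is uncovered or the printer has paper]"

Let Q = "the printer has paper" (F), P = "the pitch is covered" (T), R = "the sample is contaminated" (T).

#1: Parsed as Q <-> (~P xor ((R <-> P) <-> (P -> Q)))

~P = ~T = F
R <-> P = T <-> T = T
P -> Q = T -> F = F
(R <-> P) <-> (P -> Q) = T <-> F = F
~P xor ((R <-> P) <-> (P -> Q)) = F xor F = F
Q <-> (~P xor ((R <-> P) <-> (P -> Q))) = F <-> F = T
So #1 is true.

#2: Parsed as P <-> (((Q <-> ~R) | Q) | (~P | Q))

~R = ~T = F
Q <-> ~R = F <-> F = T
(Q <-> ~R) | Q = T | F = T
~P = ~T = F
~P | Q = F | F = F
((Q <-> ~R) | Q) | (~P | Q) = T | F = T
P <-> (((Q <-> ~R) | Q) | (~P | Q)) = T <-> T = T
So #2 is true.

#1 true / #2 true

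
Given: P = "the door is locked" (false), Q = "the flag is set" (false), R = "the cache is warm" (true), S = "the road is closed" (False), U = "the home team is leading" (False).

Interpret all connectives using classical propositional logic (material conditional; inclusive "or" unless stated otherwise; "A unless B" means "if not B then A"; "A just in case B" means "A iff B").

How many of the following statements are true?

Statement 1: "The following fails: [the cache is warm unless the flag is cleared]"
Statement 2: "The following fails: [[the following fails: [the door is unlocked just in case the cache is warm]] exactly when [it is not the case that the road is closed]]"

1

Statement 1: This is ~(R | ~Q).

~Q = ~F = T
R | ~Q = T | T = T
~(R | ~Q) = ~T = F
So Statement 1 is false.

Statement 2: Formalization: ~(~(~P <-> R) <-> ~S)

~P = ~F = T
~P <-> R = T <-> T = T
~(~P <-> R) = ~T = F
~S = ~F = T
~(~P <-> R) <-> ~S = F <-> T = F
~(~(~P <-> R) <-> ~S) = ~F = T
Hence Statement 2 is true.

True statements: 1 (Statement 2).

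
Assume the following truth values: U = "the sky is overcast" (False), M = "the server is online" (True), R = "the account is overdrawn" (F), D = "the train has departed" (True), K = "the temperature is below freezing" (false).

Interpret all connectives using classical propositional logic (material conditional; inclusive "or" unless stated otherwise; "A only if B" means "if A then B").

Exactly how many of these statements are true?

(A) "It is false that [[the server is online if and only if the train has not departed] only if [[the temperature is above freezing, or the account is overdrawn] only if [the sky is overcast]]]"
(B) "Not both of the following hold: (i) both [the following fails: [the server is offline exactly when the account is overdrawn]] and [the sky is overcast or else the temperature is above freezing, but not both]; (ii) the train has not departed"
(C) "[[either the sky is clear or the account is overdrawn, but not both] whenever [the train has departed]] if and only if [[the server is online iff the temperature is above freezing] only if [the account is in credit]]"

(A): This is not ((M iff not D) -> ((not K or R) -> U)).

not D = not True = False
M iff not D = True iff False = False
not K = not False = True
not K or R = True or False = True
(not K or R) -> U = True -> False = False
(M iff not D) -> ((not K or R) -> U) = False -> False = True
not ((M iff not D) -> ((not K or R) -> U)) = not True = False
Thus (A) is false.

(B): Parsed as (not (not M iff R) and (U xor not K)) nand not D

not M = not True = False
not M iff R = False iff False = True
not (not M iff R) = not True = False
not K = not False = True
U xor not K = False xor True = True
not (not M iff R) and (U xor not K) = False and True = False
not D = not True = False
(not (not M iff R) and (U xor not K)) nand not D = False nand False = True
Hence (B) is true.

(C): Formalization: (D -> (not U xor R)) iff ((M iff not K) -> not R)

not U = not False = True
not U xor R = True xor False = True
D -> (not U xor R) = True -> True = True
not K = not False = True
M iff not K = True iff True = True
not R = not False = True
(M iff not K) -> not R = True -> True = True
(D -> (not U xor R)) iff ((M iff not K) -> not R) = True iff True = True
So (C) is true.

True statements: 2 ((B), (C)).

2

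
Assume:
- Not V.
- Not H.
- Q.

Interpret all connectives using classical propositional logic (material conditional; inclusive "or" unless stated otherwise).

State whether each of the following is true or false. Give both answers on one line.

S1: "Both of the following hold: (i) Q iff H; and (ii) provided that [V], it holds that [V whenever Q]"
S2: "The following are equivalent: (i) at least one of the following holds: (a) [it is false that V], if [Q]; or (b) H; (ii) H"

S1 false / S2 false

S1: Formalization: (Q ↔ H) ∧ (V → (Q → V))

Q ↔ H = T ↔ F = F
Q → V = T → F = F
V → (Q → V) = F → F = T
(Q ↔ H) ∧ (V → (Q → V)) = F ∧ T = F
Hence S1 is false.

S2: This is ((Q → ¬V) ∨ H) ↔ H.

¬V = ¬F = T
Q → ¬V = T → T = T
(Q → ¬V) ∨ H = T ∨ F = T
((Q → ¬V) ∨ H) ↔ H = T ↔ F = F
Hence S2 is false.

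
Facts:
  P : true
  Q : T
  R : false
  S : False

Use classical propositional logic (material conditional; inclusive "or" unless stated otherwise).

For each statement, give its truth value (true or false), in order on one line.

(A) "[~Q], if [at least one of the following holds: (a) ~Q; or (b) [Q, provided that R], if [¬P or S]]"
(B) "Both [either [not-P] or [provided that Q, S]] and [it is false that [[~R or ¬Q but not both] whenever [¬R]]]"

(A) False / (B) False

(A): This is (not Q or ((not P or S) -> (R -> Q))) -> not Q.

not Q = not True = False
not P = not True = False
not P or S = False or False = False
R -> Q = False -> True = True
(not P or S) -> (R -> Q) = False -> True = True
not Q or ((not P or S) -> (R -> Q)) = False or True = True
not Q = not True = False
(not Q or ((not P or S) -> (R -> Q))) -> not Q = True -> False = False
Thus (A) is false.

(B): Parsed as (not P or (Q -> S)) and not (not R -> (not R xor not Q))

not P = not True = False
Q -> S = True -> False = False
not P or (Q -> S) = False or False = False
not R = not False = True
not R = not False = True
not Q = not True = False
not R xor not Q = True xor False = True
not R -> (not R xor not Q) = True -> True = True
not (not R -> (not R xor not Q)) = not True = False
(not P or (Q -> S)) and not (not R -> (not R xor not Q)) = False and False = False
Hence (B) is false.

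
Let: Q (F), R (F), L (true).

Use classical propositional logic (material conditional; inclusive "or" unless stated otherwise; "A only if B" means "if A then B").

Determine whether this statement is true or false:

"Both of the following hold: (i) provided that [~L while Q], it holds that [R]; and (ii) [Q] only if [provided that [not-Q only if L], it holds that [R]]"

In symbols: ((¬L ∧ Q) → R) ∧ (Q → ((¬Q → L) → R))

¬L = ¬T = F
¬L ∧ Q = F ∧ F = F
(¬L ∧ Q) → R = F → F = T
¬Q = ¬F = T
¬Q → L = T → T = T
(¬Q → L) → R = T → F = F
Q → ((¬Q → L) → R) = F → F = T
((¬L ∧ Q) → R) ∧ (Q → ((¬Q → L) → R)) = T ∧ T = T

true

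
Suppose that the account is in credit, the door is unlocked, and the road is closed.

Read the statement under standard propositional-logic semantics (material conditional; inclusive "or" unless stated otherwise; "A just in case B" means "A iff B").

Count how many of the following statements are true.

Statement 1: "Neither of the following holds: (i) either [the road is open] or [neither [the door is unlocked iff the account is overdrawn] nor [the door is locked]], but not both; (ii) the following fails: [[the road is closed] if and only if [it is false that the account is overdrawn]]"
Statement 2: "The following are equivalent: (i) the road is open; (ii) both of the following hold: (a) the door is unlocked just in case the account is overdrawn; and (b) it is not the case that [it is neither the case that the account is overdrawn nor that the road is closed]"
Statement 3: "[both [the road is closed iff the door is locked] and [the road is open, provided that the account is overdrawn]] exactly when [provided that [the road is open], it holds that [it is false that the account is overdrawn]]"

1

Let K = "the road is closed" (True), G = "the door is locked" (False), S = "the account is overdrawn" (False).

Statement 1: This is (not K xor ((not G iff S) nor G)) nor not (K iff not S).

not K = not True = False
not G = not False = True
not G iff S = True iff False = False
(not G iff S) nor G = False nor False = True
not K xor ((not G iff S) nor G) = False xor True = True
not S = not False = True
K iff not S = True iff True = True
not (K iff not S) = not True = False
(not K xor ((not G iff S) nor G)) nor not (K iff not S) = True nor False = False
Hence Statement 1 is false.

Statement 2: In symbols: not K iff ((not G iff S) and not (S nor K))

not K = not True = False
not G = not False = True
not G iff S = True iff False = False
S nor K = False nor True = False
not (S nor K) = not False = True
(not G iff S) and not (S nor K) = False and True = False
not K iff ((not G iff S) and not (S nor K)) = False iff False = True
So Statement 2 is true.

Statement 3: Formalization: ((K iff G) and (S -> not K)) iff (not K -> not S)

K iff G = True iff False = False
not K = not True = False
S -> not K = False -> False = True
(K iff G) and (S -> not K) = False and True = False
not K = not True = False
not S = not False = True
not K -> not S = False -> True = True
((K iff G) and (S -> not K)) iff (not K -> not S) = False iff True = False
So Statement 3 is false.

1 of the 3 statements is true.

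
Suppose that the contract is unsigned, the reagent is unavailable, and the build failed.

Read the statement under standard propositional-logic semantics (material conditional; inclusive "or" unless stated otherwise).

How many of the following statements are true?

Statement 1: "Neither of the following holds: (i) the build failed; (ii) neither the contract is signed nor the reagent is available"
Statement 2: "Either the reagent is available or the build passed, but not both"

0

Let R = "the build passed" (F), P = "the contract is signed" (F), Q = "the reagent is available" (F).

Statement 1: In symbols: ¬R ↓ (P ↓ Q)

¬R = ¬F = T
P ↓ Q = F ↓ F = T
¬R ↓ (P ↓ Q) = T ↓ T = F
Hence Statement 1 is false.

Statement 2: Parsed as Q ⊕ R

Q ⊕ R = F ⊕ F = F
So Statement 2 is false.

0 of the 2 statements are true (none).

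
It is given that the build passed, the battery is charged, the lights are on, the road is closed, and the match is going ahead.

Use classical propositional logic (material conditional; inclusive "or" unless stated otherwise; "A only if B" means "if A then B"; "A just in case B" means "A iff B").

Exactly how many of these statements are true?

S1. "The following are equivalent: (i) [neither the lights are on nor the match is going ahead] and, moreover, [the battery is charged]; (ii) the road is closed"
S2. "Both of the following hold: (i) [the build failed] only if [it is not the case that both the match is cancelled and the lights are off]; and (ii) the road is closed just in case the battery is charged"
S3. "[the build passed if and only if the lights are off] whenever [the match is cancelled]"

Let H = "the lights are on" (True), M = "the match is cancelled" (False), R = "the battery is charged" (True), V = "the road is closed" (True), U = "the build passed" (True).

S1: Parsed as ((H nor not M) and R) iff V

not M = not False = True
H nor not M = True nor True = False
(H nor not M) and R = False and True = False
((H nor not M) and R) iff V = False iff True = False
So S1 is false.

S2: Parsed as (not U -> (M nand not H)) and (V iff R)

not U = not True = False
not H = not True = False
M nand not H = False nand False = True
not U -> (M nand not H) = False -> True = True
V iff R = True iff True = True
(not U -> (M nand not H)) and (V iff R) = True and True = True
Hence S2 is true.

S3: In symbols: M -> (U iff not H)

not H = not True = False
U iff not H = True iff False = False
M -> (U iff not H) = False -> False = True
Thus S3 is true.

Count: 2.

2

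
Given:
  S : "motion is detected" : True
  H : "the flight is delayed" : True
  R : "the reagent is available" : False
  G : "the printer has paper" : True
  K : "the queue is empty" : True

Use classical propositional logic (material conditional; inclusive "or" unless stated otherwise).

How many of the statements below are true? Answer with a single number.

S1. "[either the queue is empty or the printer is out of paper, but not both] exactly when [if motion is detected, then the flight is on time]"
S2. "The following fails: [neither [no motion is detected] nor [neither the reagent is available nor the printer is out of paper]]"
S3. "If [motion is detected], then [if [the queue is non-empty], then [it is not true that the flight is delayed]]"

2

S1: In symbols: (K xor ~G) <-> (S -> ~H)

~G = ~T = F
K xor ~G = T xor F = T
~H = ~T = F
S -> ~H = T -> F = F
(K xor ~G) <-> (S -> ~H) = T <-> F = F
Hence S1 is false.

S2: Parsed as ~(~S nor (R nor ~G))

~S = ~T = F
~G = ~T = F
R nor ~G = F nor F = T
~S nor (R nor ~G) = F nor T = F
~(~S nor (R nor ~G)) = ~F = T
Hence S2 is true.

S3: In symbols: S -> (~K -> ~H)

~K = ~T = F
~H = ~T = F
~K -> ~H = F -> F = T
S -> (~K -> ~H) = T -> T = T
Hence S3 is true.

2 of the 3 statements are true (S2, S3).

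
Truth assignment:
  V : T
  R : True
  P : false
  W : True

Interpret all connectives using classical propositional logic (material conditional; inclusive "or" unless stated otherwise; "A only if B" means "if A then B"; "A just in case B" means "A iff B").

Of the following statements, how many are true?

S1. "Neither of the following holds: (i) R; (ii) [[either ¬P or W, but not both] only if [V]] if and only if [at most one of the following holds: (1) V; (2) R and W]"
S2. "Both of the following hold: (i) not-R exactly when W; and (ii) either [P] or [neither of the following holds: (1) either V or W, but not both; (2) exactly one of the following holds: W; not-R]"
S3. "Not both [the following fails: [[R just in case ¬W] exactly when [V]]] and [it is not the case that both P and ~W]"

S1: Parsed as R ↓ (((¬P ⊕ W) → V) ↔ (V ↑ (R ∧ W)))

¬P = ¬F = T
¬P ⊕ W = T ⊕ T = F
(¬P ⊕ W) → V = F → T = T
R ∧ W = T ∧ T = T
V ↑ (R ∧ W) = T ↑ T = F
((¬P ⊕ W) → V) ↔ (V ↑ (R ∧ W)) = T ↔ F = F
R ↓ (((¬P ⊕ W) → V) ↔ (V ↑ (R ∧ W))) = T ↓ F = F
So S1 is false.

S2: Parsed as (¬R ↔ W) ∧ (P ∨ ((V ⊕ W) ↓ (W ⊕ ¬R)))

¬R = ¬T = F
¬R ↔ W = F ↔ T = F
V ⊕ W = T ⊕ T = F
¬R = ¬T = F
W ⊕ ¬R = T ⊕ F = T
(V ⊕ W) ↓ (W ⊕ ¬R) = F ↓ T = F
P ∨ ((V ⊕ W) ↓ (W ⊕ ¬R)) = F ∨ F = F
(¬R ↔ W) ∧ (P ∨ ((V ⊕ W) ↓ (W ⊕ ¬R))) = F ∧ F = F
Thus S2 is false.

S3: Formalization: ¬((R ↔ ¬W) ↔ V) ↑ (P ↑ ¬W)

¬W = ¬T = F
R ↔ ¬W = T ↔ F = F
(R ↔ ¬W) ↔ V = F ↔ T = F
¬((R ↔ ¬W) ↔ V) = ¬F = T
¬W = ¬T = F
P ↑ ¬W = F ↑ F = T
¬((R ↔ ¬W) ↔ V) ↑ (P ↑ ¬W) = T ↑ T = F
Hence S3 is false.

Count: 0.

0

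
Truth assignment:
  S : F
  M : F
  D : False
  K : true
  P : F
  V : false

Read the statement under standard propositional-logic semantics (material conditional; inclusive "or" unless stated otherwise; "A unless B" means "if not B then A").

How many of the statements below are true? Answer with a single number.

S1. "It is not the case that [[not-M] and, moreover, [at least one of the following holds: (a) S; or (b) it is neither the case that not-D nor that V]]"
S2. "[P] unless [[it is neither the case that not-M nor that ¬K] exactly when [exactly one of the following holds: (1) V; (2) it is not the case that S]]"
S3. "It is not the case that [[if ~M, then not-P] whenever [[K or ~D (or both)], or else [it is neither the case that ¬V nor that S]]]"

1

S1: In symbols: ¬(¬M ∧ (S ∨ (¬D ↓ V)))

¬M = ¬F = T
¬D = ¬F = T
¬D ↓ V = T ↓ F = F
S ∨ (¬D ↓ V) = F ∨ F = F
¬M ∧ (S ∨ (¬D ↓ V)) = T ∧ F = F
¬(¬M ∧ (S ∨ (¬D ↓ V))) = ¬F = T
Thus S1 is true.

S2: In symbols: P ∨ ((¬M ↓ ¬K) ↔ (V ⊕ ¬S))

¬M = ¬F = T
¬K = ¬T = F
¬M ↓ ¬K = T ↓ F = F
¬S = ¬F = T
V ⊕ ¬S = F ⊕ T = T
(¬M ↓ ¬K) ↔ (V ⊕ ¬S) = F ↔ T = F
P ∨ ((¬M ↓ ¬K) ↔ (V ⊕ ¬S)) = F ∨ F = F
Thus S2 is false.

S3: In symbols: ¬(((K ∨ ¬D) ∨ (¬V ↓ S)) → (¬M → ¬P))

¬D = ¬F = T
K ∨ ¬D = T ∨ T = T
¬V = ¬F = T
¬V ↓ S = T ↓ F = F
(K ∨ ¬D) ∨ (¬V ↓ S) = T ∨ F = T
¬M = ¬F = T
¬P = ¬F = T
¬M → ¬P = T → T = T
((K ∨ ¬D) ∨ (¬V ↓ S)) → (¬M → ¬P) = T → T = T
¬(((K ∨ ¬D) ∨ (¬V ↓ S)) → (¬M → ¬P)) = ¬T = F
So S3 is false.

1 of the 3 statements is true.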